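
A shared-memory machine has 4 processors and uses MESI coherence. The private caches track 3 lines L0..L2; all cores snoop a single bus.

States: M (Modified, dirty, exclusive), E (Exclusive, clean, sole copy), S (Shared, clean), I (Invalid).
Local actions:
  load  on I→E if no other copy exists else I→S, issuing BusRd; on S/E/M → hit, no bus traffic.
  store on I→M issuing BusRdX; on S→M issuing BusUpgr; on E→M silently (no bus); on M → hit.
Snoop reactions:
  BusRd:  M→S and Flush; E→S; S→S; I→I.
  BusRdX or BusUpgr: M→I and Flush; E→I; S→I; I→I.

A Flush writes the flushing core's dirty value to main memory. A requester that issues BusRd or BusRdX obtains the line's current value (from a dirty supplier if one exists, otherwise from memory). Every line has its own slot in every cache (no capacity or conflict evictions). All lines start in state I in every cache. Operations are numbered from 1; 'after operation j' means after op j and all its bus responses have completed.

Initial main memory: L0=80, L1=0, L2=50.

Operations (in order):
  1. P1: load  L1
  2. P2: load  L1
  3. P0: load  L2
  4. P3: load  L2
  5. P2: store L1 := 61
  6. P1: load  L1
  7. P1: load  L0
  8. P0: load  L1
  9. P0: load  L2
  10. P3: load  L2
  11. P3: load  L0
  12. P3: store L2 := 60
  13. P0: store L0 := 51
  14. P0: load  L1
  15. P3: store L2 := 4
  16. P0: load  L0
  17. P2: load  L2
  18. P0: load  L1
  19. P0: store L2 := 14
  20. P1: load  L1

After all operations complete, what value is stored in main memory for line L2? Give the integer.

memory[L2] = 4

  op1 P1: load  L1 → I/E/I/I on L1; bus BusRd; mem=0
  op2 P2: load  L1 → I/S/S/I on L1; bus BusRd; mem=0
  op3 P0: load  L2 → E/I/I/I on L2; bus BusRd; mem=50
  op4 P3: load  L2 → S/I/I/S on L2; bus BusRd; mem=50
  op5 P2: store L1 := 61 → I/I/M/I on L1; bus BusUpgr; mem=0
  op6 P1: load  L1 → I/S/S/I on L1; bus BusRd Flush; mem=61
  op7 P1: load  L0 → I/E/I/I on L0; bus BusRd; mem=80
  op8 P0: load  L1 → S/S/S/I on L1; bus BusRd; mem=61
  op9 P0: load  L2 → S/I/I/S on L2; bus (none); mem=50
  op10 P3: load  L2 → S/I/I/S on L2; bus (none); mem=50
  op11 P3: load  L0 → I/S/I/S on L0; bus BusRd; mem=80
  op12 P3: store L2 := 60 → I/I/I/M on L2; bus BusUpgr; mem=50
  op13 P0: store L0 := 51 → M/I/I/I on L0; bus BusRdX; mem=80
  op14 P0: load  L1 → S/S/S/I on L1; bus (none); mem=61
  op15 P3: store L2 := 4 → I/I/I/M on L2; bus (none); mem=50
  op16 P0: load  L0 → M/I/I/I on L0; bus (none); mem=80
  op17 P2: load  L2 → I/I/S/S on L2; bus BusRd Flush; mem=4
  op18 P0: load  L1 → S/S/S/I on L1; bus (none); mem=61
  op19 P0: store L2 := 14 → M/I/I/I on L2; bus BusRdX; mem=4
  op20 P1: load  L1 → S/S/S/I on L1; bus (none); mem=61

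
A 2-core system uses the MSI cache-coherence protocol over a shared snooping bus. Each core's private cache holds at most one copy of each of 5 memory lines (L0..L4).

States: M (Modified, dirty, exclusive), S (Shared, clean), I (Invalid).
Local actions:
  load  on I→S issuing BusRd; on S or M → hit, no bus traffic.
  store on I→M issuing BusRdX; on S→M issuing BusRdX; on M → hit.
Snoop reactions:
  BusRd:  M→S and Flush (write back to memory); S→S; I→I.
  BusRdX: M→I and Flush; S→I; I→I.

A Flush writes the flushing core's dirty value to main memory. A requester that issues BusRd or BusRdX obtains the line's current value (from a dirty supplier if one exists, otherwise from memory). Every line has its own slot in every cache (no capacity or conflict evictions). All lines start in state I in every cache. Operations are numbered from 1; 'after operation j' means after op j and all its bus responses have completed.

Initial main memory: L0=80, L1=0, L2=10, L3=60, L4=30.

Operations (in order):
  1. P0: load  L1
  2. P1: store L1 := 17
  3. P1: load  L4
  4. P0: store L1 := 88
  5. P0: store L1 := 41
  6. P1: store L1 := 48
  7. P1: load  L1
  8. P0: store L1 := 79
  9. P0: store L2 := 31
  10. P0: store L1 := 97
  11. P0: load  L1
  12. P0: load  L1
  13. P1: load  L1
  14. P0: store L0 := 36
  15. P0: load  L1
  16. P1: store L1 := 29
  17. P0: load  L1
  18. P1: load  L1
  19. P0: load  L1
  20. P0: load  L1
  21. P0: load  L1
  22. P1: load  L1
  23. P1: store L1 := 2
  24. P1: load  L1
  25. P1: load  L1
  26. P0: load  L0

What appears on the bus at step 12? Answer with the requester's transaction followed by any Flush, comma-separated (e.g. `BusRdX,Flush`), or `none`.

bus = none

  op1 P0: load  L1 → S/I on L1; bus BusRd; mem=0
  op2 P1: store L1 := 17 → I/M on L1; bus BusRdX; mem=0
  op3 P1: load  L4 → I/S on L4; bus BusRd; mem=30
  op4 P0: store L1 := 88 → M/I on L1; bus BusRdX Flush; mem=17
  op5 P0: store L1 := 41 → M/I on L1; bus (none); mem=17
  op6 P1: store L1 := 48 → I/M on L1; bus BusRdX Flush; mem=41
  op7 P1: load  L1 → I/M on L1; bus (none); mem=41
  op8 P0: store L1 := 79 → M/I on L1; bus BusRdX Flush; mem=48
  op9 P0: store L2 := 31 → M/I on L2; bus BusRdX; mem=10
  op10 P0: store L1 := 97 → M/I on L1; bus (none); mem=48
  op11 P0: load  L1 → M/I on L1; bus (none); mem=48
  op12 P0: load  L1 → M/I on L1; bus (none); mem=48
  op13 P1: load  L1 → S/S on L1; bus BusRd Flush; mem=97
  op14 P0: store L0 := 36 → M/I on L0; bus BusRdX; mem=80
  op15 P0: load  L1 → S/S on L1; bus (none); mem=97
  op16 P1: store L1 := 29 → I/M on L1; bus BusRdX; mem=97
  op17 P0: load  L1 → S/S on L1; bus BusRd Flush; mem=29
  op18 P1: load  L1 → S/S on L1; bus (none); mem=29
  op19 P0: load  L1 → S/S on L1; bus (none); mem=29
  op20 P0: load  L1 → S/S on L1; bus (none); mem=29
  op21 P0: load  L1 → S/S on L1; bus (none); mem=29
  op22 P1: load  L1 → S/S on L1; bus (none); mem=29
  op23 P1: store L1 := 2 → I/M on L1; bus BusRdX; mem=29
  op24 P1: load  L1 → I/M on L1; bus (none); mem=29
  op25 P1: load  L1 → I/M on L1; bus (none); mem=29
  op26 P0: load  L0 → M/I on L0; bus (none); mem=80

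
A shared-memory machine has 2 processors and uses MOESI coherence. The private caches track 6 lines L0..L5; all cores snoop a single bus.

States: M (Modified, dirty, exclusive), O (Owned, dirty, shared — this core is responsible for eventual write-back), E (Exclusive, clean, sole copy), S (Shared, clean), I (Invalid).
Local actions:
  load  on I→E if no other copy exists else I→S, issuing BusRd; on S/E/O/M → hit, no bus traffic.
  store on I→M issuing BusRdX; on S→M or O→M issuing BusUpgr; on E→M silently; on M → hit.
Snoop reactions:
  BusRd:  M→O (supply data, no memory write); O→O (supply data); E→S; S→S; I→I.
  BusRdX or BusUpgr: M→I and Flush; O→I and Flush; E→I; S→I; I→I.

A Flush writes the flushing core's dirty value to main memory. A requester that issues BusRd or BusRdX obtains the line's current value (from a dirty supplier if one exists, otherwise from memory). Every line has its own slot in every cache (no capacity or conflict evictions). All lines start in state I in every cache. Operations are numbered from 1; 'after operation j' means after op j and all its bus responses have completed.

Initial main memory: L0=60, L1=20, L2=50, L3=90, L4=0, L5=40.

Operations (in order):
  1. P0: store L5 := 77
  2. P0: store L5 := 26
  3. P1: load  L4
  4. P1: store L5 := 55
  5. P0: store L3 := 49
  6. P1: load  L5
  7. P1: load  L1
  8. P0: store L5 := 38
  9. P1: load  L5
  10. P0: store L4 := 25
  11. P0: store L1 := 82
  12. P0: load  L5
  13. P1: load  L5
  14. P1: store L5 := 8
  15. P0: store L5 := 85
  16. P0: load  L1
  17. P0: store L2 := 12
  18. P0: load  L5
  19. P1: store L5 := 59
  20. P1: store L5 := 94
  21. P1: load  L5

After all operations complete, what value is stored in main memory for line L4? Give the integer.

1. P0: store L5 := 77  bus=[BusRdX]  L5: P0=M P1=I  mem[L5]=40
2. P0: store L5 := 26  bus=[-]  L5: P0=M P1=I  mem[L5]=40
3. P1: load  L4  bus=[BusRd]  L4: P0=I P1=E  mem[L4]=0
4. P1: store L5 := 55  bus=[BusRdX,Flush]  L5: P0=I P1=M  mem[L5]=26
5. P0: store L3 := 49  bus=[BusRdX]  L3: P0=M P1=I  mem[L3]=90
6. P1: load  L5  bus=[-]  L5: P0=I P1=M  mem[L5]=26
7. P1: load  L1  bus=[BusRd]  L1: P0=I P1=E  mem[L1]=20
8. P0: store L5 := 38  bus=[BusRdX,Flush]  L5: P0=M P1=I  mem[L5]=55
9. P1: load  L5  bus=[BusRd]  L5: P0=O P1=S  mem[L5]=55
10. P0: store L4 := 25  bus=[BusRdX]  L4: P0=M P1=I  mem[L4]=0
11. P0: store L1 := 82  bus=[BusRdX]  L1: P0=M P1=I  mem[L1]=20
12. P0: load  L5  bus=[-]  L5: P0=O P1=S  mem[L5]=55
13. P1: load  L5  bus=[-]  L5: P0=O P1=S  mem[L5]=55
14. P1: store L5 := 8  bus=[BusUpgr,Flush]  L5: P0=I P1=M  mem[L5]=38
15. P0: store L5 := 85  bus=[BusRdX,Flush]  L5: P0=M P1=I  mem[L5]=8
16. P0: load  L1  bus=[-]  L1: P0=M P1=I  mem[L1]=20
17. P0: store L2 := 12  bus=[BusRdX]  L2: P0=M P1=I  mem[L2]=50
18. P0: load  L5  bus=[-]  L5: P0=M P1=I  mem[L5]=8
19. P1: store L5 := 59  bus=[BusRdX,Flush]  L5: P0=I P1=M  mem[L5]=85
20. P1: store L5 := 94  bus=[-]  L5: P0=I P1=M  mem[L5]=85
21. P1: load  L5  bus=[-]  L5: P0=I P1=M  mem[L5]=85

memory[L4] = 0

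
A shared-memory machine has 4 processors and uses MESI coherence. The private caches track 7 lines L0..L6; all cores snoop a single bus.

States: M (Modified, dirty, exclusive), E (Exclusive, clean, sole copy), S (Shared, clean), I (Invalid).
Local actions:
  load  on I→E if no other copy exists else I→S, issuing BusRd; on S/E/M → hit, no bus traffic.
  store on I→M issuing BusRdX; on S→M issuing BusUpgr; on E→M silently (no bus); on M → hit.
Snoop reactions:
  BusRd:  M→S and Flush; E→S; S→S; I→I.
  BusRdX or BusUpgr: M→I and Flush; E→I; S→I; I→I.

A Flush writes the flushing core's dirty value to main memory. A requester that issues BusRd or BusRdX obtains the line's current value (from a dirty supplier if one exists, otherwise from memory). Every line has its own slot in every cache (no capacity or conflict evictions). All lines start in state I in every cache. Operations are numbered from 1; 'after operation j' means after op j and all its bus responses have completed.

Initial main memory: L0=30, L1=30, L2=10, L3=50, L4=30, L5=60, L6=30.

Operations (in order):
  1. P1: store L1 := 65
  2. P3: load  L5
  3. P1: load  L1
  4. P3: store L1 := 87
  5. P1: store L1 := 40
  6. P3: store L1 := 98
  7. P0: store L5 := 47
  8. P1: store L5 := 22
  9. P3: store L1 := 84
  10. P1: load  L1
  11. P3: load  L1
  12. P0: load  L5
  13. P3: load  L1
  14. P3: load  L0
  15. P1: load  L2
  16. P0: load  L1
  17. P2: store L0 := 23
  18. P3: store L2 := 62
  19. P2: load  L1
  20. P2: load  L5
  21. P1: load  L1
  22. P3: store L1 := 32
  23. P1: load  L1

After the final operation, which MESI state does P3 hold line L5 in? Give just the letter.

state = I

  op1 P1: store L1 := 65 → I/M/I/I on L1; bus BusRdX; mem=30
  op2 P3: load  L5 → I/I/I/E on L5; bus BusRd; mem=60
  op3 P1: load  L1 → I/M/I/I on L1; bus (none); mem=30
  op4 P3: store L1 := 87 → I/I/I/M on L1; bus BusRdX Flush; mem=65
  op5 P1: store L1 := 40 → I/M/I/I on L1; bus BusRdX Flush; mem=87
  op6 P3: store L1 := 98 → I/I/I/M on L1; bus BusRdX Flush; mem=40
  op7 P0: store L5 := 47 → M/I/I/I on L5; bus BusRdX; mem=60
  op8 P1: store L5 := 22 → I/M/I/I on L5; bus BusRdX Flush; mem=47
  op9 P3: store L1 := 84 → I/I/I/M on L1; bus (none); mem=40
  op10 P1: load  L1 → I/S/I/S on L1; bus BusRd Flush; mem=84
  op11 P3: load  L1 → I/S/I/S on L1; bus (none); mem=84
  op12 P0: load  L5 → S/S/I/I on L5; bus BusRd Flush; mem=22
  op13 P3: load  L1 → I/S/I/S on L1; bus (none); mem=84
  op14 P3: load  L0 → I/I/I/E on L0; bus BusRd; mem=30
  op15 P1: load  L2 → I/E/I/I on L2; bus BusRd; mem=10
  op16 P0: load  L1 → S/S/I/S on L1; bus BusRd; mem=84
  op17 P2: store L0 := 23 → I/I/M/I on L0; bus BusRdX; mem=30
  op18 P3: store L2 := 62 → I/I/I/M on L2; bus BusRdX; mem=10
  op19 P2: load  L1 → S/S/S/S on L1; bus BusRd; mem=84
  op20 P2: load  L5 → S/S/S/I on L5; bus BusRd; mem=22
  op21 P1: load  L1 → S/S/S/S on L1; bus (none); mem=84
  op22 P3: store L1 := 32 → I/I/I/M on L1; bus BusUpgr; mem=84
  op23 P1: load  L1 → I/S/I/S on L1; bus BusRd Flush; mem=32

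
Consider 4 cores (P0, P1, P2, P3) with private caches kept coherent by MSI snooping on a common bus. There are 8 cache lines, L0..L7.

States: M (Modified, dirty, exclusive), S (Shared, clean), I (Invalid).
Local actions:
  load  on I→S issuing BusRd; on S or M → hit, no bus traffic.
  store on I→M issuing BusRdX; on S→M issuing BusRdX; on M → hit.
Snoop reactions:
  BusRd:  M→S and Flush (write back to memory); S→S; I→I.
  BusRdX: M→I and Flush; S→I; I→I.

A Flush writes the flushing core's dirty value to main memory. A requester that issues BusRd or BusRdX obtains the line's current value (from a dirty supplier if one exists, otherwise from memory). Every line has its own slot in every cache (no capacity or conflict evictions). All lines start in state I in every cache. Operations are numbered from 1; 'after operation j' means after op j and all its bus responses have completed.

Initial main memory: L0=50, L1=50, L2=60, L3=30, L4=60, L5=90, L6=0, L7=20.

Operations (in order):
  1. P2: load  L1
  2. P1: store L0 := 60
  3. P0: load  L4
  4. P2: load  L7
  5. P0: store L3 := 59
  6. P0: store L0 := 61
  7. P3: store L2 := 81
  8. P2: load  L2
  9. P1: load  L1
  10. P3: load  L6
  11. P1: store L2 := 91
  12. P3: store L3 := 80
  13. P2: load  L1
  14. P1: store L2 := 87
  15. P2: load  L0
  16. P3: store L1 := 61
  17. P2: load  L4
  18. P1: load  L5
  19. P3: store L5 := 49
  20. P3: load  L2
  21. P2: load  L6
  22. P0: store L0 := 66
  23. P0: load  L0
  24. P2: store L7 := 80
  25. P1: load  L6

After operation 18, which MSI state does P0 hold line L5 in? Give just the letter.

[1] P2: load  L1 | P0:I, P1:I, P2:S(50), P3:I | bus: BusRd
[2] P1: store L0 := 60 | P0:I, P1:M(60), P2:I, P3:I | bus: BusRdX
[3] P0: load  L4 | P0:S(60), P1:I, P2:I, P3:I | bus: BusRd
[4] P2: load  L7 | P0:I, P1:I, P2:S(20), P3:I | bus: BusRd
[5] P0: store L3 := 59 | P0:M(59), P1:I, P2:I, P3:I | bus: BusRdX
[6] P0: store L0 := 61 | P0:M(61), P1:I, P2:I, P3:I | bus: BusRdX,Flush
[7] P3: store L2 := 81 | P0:I, P1:I, P2:I, P3:M(81) | bus: BusRdX
[8] P2: load  L2 | P0:I, P1:I, P2:S(81), P3:S(81) | bus: BusRd,Flush
[9] P1: load  L1 | P0:I, P1:S(50), P2:S(50), P3:I | bus: BusRd
[10] P3: load  L6 | P0:I, P1:I, P2:I, P3:S(0) | bus: BusRd
[11] P1: store L2 := 91 | P0:I, P1:M(91), P2:I, P3:I | bus: BusRdX
[12] P3: store L3 := 80 | P0:I, P1:I, P2:I, P3:M(80) | bus: BusRdX,Flush
[13] P2: load  L1 | P0:I, P1:S(50), P2:S(50), P3:I | bus: none
[14] P1: store L2 := 87 | P0:I, P1:M(87), P2:I, P3:I | bus: none
[15] P2: load  L0 | P0:S(61), P1:I, P2:S(61), P3:I | bus: BusRd,Flush
[16] P3: store L1 := 61 | P0:I, P1:I, P2:I, P3:M(61) | bus: BusRdX
[17] P2: load  L4 | P0:S(60), P1:I, P2:S(60), P3:I | bus: BusRd
[18] P1: load  L5 | P0:I, P1:S(90), P2:I, P3:I | bus: BusRd
[19] P3: store L5 := 49 | P0:I, P1:I, P2:I, P3:M(49) | bus: BusRdX
[20] P3: load  L2 | P0:I, P1:S(87), P2:I, P3:S(87) | bus: BusRd,Flush
[21] P2: load  L6 | P0:I, P1:I, P2:S(0), P3:S(0) | bus: BusRd
[22] P0: store L0 := 66 | P0:M(66), P1:I, P2:I, P3:I | bus: BusRdX
[23] P0: load  L0 | P0:M(66), P1:I, P2:I, P3:I | bus: none
[24] P2: store L7 := 80 | P0:I, P1:I, P2:M(80), P3:I | bus: BusRdX
[25] P1: load  L6 | P0:I, P1:S(0), P2:S(0), P3:S(0) | bus: BusRd

state = I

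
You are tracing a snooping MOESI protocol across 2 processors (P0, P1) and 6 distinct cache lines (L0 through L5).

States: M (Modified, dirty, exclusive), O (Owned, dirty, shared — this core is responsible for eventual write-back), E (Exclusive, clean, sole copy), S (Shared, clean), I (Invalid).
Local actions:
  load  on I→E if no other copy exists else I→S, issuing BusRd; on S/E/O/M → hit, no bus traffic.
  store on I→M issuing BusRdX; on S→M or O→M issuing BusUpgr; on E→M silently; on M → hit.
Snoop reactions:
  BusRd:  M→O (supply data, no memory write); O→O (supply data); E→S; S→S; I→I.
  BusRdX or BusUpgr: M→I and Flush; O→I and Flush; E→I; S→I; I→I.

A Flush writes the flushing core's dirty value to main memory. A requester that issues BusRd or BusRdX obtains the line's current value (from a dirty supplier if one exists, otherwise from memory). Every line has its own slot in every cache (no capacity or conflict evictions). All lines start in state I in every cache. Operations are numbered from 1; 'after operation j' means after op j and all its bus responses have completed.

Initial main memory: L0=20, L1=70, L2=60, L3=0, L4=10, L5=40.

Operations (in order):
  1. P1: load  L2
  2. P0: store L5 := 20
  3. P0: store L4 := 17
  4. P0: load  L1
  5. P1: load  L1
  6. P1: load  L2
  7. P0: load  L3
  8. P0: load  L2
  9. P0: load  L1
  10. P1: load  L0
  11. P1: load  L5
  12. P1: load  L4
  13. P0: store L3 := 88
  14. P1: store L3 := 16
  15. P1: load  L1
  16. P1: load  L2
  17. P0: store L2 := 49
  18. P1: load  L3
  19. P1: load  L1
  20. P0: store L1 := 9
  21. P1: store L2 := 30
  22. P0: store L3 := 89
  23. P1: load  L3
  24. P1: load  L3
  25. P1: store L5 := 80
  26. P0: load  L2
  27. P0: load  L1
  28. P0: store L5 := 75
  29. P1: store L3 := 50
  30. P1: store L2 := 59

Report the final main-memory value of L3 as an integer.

memory[L3] = 89

1. P1: load  L2  bus=[BusRd]  L2: P0=I P1=E  mem[L2]=60
2. P0: store L5 := 20  bus=[BusRdX]  L5: P0=M P1=I  mem[L5]=40
3. P0: store L4 := 17  bus=[BusRdX]  L4: P0=M P1=I  mem[L4]=10
4. P0: load  L1  bus=[BusRd]  L1: P0=E P1=I  mem[L1]=70
5. P1: load  L1  bus=[BusRd]  L1: P0=S P1=S  mem[L1]=70
6. P1: load  L2  bus=[-]  L2: P0=I P1=E  mem[L2]=60
7. P0: load  L3  bus=[BusRd]  L3: P0=E P1=I  mem[L3]=0
8. P0: load  L2  bus=[BusRd]  L2: P0=S P1=S  mem[L2]=60
9. P0: load  L1  bus=[-]  L1: P0=S P1=S  mem[L1]=70
10. P1: load  L0  bus=[BusRd]  L0: P0=I P1=E  mem[L0]=20
11. P1: load  L5  bus=[BusRd]  L5: P0=O P1=S  mem[L5]=40
12. P1: load  L4  bus=[BusRd]  L4: P0=O P1=S  mem[L4]=10
13. P0: store L3 := 88  bus=[-]  L3: P0=M P1=I  mem[L3]=0
14. P1: store L3 := 16  bus=[BusRdX,Flush]  L3: P0=I P1=M  mem[L3]=88
15. P1: load  L1  bus=[-]  L1: P0=S P1=S  mem[L1]=70
16. P1: load  L2  bus=[-]  L2: P0=S P1=S  mem[L2]=60
17. P0: store L2 := 49  bus=[BusUpgr]  L2: P0=M P1=I  mem[L2]=60
18. P1: load  L3  bus=[-]  L3: P0=I P1=M  mem[L3]=88
19. P1: load  L1  bus=[-]  L1: P0=S P1=S  mem[L1]=70
20. P0: store L1 := 9  bus=[BusUpgr]  L1: P0=M P1=I  mem[L1]=70
21. P1: store L2 := 30  bus=[BusRdX,Flush]  L2: P0=I P1=M  mem[L2]=49
22. P0: store L3 := 89  bus=[BusRdX,Flush]  L3: P0=M P1=I  mem[L3]=16
23. P1: load  L3  bus=[BusRd]  L3: P0=O P1=S  mem[L3]=16
24. P1: load  L3  bus=[-]  L3: P0=O P1=S  mem[L3]=16
25. P1: store L5 := 80  bus=[BusUpgr,Flush]  L5: P0=I P1=M  mem[L5]=20
26. P0: load  L2  bus=[BusRd]  L2: P0=S P1=O  mem[L2]=49
27. P0: load  L1  bus=[-]  L1: P0=M P1=I  mem[L1]=70
28. P0: store L5 := 75  bus=[BusRdX,Flush]  L5: P0=M P1=I  mem[L5]=80
29. P1: store L3 := 50  bus=[BusUpgr,Flush]  L3: P0=I P1=M  mem[L3]=89
30. P1: store L2 := 59  bus=[BusUpgr]  L2: P0=I P1=M  mem[L2]=49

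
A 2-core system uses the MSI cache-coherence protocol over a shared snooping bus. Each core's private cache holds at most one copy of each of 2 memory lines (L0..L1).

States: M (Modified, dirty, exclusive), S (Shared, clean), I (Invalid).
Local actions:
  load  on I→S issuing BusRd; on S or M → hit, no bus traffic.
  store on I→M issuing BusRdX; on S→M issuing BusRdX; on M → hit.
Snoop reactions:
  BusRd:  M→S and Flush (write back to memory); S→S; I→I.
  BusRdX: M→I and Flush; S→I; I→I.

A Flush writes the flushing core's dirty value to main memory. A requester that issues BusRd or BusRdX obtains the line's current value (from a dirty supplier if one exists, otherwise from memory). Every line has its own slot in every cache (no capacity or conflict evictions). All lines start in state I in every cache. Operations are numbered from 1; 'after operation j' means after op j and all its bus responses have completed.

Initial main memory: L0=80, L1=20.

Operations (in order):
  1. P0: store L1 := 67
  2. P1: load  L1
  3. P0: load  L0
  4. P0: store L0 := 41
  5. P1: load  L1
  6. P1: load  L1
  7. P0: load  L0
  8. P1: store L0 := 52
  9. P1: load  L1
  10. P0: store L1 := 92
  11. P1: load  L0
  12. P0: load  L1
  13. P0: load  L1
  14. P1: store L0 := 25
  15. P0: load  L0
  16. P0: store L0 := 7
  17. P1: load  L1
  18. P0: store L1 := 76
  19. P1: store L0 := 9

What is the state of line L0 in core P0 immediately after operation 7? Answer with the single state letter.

state = M

[1] P0: store L1 := 67 | P0:M(67), P1:I | bus: BusRdX
[2] P1: load  L1 | P0:S(67), P1:S(67) | bus: BusRd,Flush
[3] P0: load  L0 | P0:S(80), P1:I | bus: BusRd
[4] P0: store L0 := 41 | P0:M(41), P1:I | bus: BusRdX
[5] P1: load  L1 | P0:S(67), P1:S(67) | bus: none
[6] P1: load  L1 | P0:S(67), P1:S(67) | bus: none
[7] P0: load  L0 | P0:M(41), P1:I | bus: none
[8] P1: store L0 := 52 | P0:I, P1:M(52) | bus: BusRdX,Flush
[9] P1: load  L1 | P0:S(67), P1:S(67) | bus: none
[10] P0: store L1 := 92 | P0:M(92), P1:I | bus: BusRdX
[11] P1: load  L0 | P0:I, P1:M(52) | bus: none
[12] P0: load  L1 | P0:M(92), P1:I | bus: none
[13] P0: load  L1 | P0:M(92), P1:I | bus: none
[14] P1: store L0 := 25 | P0:I, P1:M(25) | bus: none
[15] P0: load  L0 | P0:S(25), P1:S(25) | bus: BusRd,Flush
[16] P0: store L0 := 7 | P0:M(7), P1:I | bus: BusRdX
[17] P1: load  L1 | P0:S(92), P1:S(92) | bus: BusRd,Flush
[18] P0: store L1 := 76 | P0:M(76), P1:I | bus: BusRdX
[19] P1: store L0 := 9 | P0:I, P1:M(9) | bus: BusRdX,Flush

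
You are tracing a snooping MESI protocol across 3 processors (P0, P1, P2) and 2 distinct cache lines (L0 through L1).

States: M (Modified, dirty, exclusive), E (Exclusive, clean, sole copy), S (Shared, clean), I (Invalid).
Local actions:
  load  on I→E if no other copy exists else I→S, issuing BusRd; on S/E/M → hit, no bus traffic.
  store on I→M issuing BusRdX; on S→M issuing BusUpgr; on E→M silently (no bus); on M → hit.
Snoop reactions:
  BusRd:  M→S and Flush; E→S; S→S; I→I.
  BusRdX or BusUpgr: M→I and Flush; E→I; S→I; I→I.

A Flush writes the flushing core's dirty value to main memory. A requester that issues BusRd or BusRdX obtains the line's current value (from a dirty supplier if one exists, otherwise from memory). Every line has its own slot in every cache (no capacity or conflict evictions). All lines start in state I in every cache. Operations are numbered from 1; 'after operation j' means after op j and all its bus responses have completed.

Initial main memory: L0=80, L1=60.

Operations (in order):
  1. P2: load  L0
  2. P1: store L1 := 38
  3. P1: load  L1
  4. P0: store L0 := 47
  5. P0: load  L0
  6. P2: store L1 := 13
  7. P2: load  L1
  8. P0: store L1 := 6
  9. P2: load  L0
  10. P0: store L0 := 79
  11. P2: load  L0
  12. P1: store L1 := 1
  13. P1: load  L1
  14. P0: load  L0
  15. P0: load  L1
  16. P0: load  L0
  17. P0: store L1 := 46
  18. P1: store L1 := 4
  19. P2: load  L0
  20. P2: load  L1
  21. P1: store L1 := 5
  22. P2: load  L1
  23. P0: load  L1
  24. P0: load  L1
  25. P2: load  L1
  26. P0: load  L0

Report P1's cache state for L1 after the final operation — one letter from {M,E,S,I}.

state = S

[1] P2: load  L0 | P0:I, P1:I, P2:E(80) | bus: BusRd
[2] P1: store L1 := 38 | P0:I, P1:M(38), P2:I | bus: BusRdX
[3] P1: load  L1 | P0:I, P1:M(38), P2:I | bus: none
[4] P0: store L0 := 47 | P0:M(47), P1:I, P2:I | bus: BusRdX
[5] P0: load  L0 | P0:M(47), P1:I, P2:I | bus: none
[6] P2: store L1 := 13 | P0:I, P1:I, P2:M(13) | bus: BusRdX,Flush
[7] P2: load  L1 | P0:I, P1:I, P2:M(13) | bus: none
[8] P0: store L1 := 6 | P0:M(6), P1:I, P2:I | bus: BusRdX,Flush
[9] P2: load  L0 | P0:S(47), P1:I, P2:S(47) | bus: BusRd,Flush
[10] P0: store L0 := 79 | P0:M(79), P1:I, P2:I | bus: BusUpgr
[11] P2: load  L0 | P0:S(79), P1:I, P2:S(79) | bus: BusRd,Flush
[12] P1: store L1 := 1 | P0:I, P1:M(1), P2:I | bus: BusRdX,Flush
[13] P1: load  L1 | P0:I, P1:M(1), P2:I | bus: none
[14] P0: load  L0 | P0:S(79), P1:I, P2:S(79) | bus: none
[15] P0: load  L1 | P0:S(1), P1:S(1), P2:I | bus: BusRd,Flush
[16] P0: load  L0 | P0:S(79), P1:I, P2:S(79) | bus: none
[17] P0: store L1 := 46 | P0:M(46), P1:I, P2:I | bus: BusUpgr
[18] P1: store L1 := 4 | P0:I, P1:M(4), P2:I | bus: BusRdX,Flush
[19] P2: load  L0 | P0:S(79), P1:I, P2:S(79) | bus: none
[20] P2: load  L1 | P0:I, P1:S(4), P2:S(4) | bus: BusRd,Flush
[21] P1: store L1 := 5 | P0:I, P1:M(5), P2:I | bus: BusUpgr
[22] P2: load  L1 | P0:I, P1:S(5), P2:S(5) | bus: BusRd,Flush
[23] P0: load  L1 | P0:S(5), P1:S(5), P2:S(5) | bus: BusRd
[24] P0: load  L1 | P0:S(5), P1:S(5), P2:S(5) | bus: none
[25] P2: load  L1 | P0:S(5), P1:S(5), P2:S(5) | bus: none
[26] P0: load  L0 | P0:S(79), P1:I, P2:S(79) | bus: none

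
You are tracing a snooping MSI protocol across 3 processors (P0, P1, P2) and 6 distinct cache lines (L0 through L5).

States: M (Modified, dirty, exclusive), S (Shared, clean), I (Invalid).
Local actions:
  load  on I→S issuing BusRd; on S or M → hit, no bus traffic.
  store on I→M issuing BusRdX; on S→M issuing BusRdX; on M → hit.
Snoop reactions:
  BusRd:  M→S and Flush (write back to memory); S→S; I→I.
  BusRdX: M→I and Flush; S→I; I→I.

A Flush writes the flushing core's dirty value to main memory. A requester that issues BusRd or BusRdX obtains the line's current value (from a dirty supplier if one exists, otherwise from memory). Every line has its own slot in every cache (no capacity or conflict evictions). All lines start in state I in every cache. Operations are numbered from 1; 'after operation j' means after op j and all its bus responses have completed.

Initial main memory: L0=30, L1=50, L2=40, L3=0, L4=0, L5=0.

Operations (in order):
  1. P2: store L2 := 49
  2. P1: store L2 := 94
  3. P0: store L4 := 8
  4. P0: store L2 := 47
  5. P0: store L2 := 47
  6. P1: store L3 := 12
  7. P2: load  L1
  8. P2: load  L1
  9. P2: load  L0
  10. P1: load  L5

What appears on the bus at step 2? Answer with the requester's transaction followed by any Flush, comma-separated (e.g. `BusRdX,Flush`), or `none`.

1. P2: store L2 := 49  bus=[BusRdX]  L2: P0=I P1=I P2=M  mem[L2]=40
2. P1: store L2 := 94  bus=[BusRdX,Flush]  L2: P0=I P1=M P2=I  mem[L2]=49
3. P0: store L4 := 8  bus=[BusRdX]  L4: P0=M P1=I P2=I  mem[L4]=0
4. P0: store L2 := 47  bus=[BusRdX,Flush]  L2: P0=M P1=I P2=I  mem[L2]=94
5. P0: store L2 := 47  bus=[-]  L2: P0=M P1=I P2=I  mem[L2]=94
6. P1: store L3 := 12  bus=[BusRdX]  L3: P0=I P1=M P2=I  mem[L3]=0
7. P2: load  L1  bus=[BusRd]  L1: P0=I P1=I P2=S  mem[L1]=50
8. P2: load  L1  bus=[-]  L1: P0=I P1=I P2=S  mem[L1]=50
9. P2: load  L0  bus=[BusRd]  L0: P0=I P1=I P2=S  mem[L0]=30
10. P1: load  L5  bus=[BusRd]  L5: P0=I P1=S P2=I  mem[L5]=0

bus = BusRdX,Flush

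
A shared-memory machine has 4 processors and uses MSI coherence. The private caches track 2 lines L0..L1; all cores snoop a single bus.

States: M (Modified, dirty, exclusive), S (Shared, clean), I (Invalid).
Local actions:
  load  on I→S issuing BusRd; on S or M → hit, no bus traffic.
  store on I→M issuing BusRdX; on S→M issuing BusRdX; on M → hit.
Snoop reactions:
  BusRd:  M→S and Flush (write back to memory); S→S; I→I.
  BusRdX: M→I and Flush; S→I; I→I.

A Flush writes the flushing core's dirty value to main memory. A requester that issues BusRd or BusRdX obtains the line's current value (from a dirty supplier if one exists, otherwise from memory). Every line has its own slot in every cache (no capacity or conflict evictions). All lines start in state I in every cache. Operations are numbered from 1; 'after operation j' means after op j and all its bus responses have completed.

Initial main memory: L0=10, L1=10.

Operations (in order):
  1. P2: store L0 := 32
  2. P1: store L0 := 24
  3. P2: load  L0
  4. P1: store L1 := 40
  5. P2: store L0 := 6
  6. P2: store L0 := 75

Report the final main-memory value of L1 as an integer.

[1] P2: store L0 := 32 | P0:I, P1:I, P2:M(32), P3:I | bus: BusRdX
[2] P1: store L0 := 24 | P0:I, P1:M(24), P2:I, P3:I | bus: BusRdX,Flush
[3] P2: load  L0 | P0:I, P1:S(24), P2:S(24), P3:I | bus: BusRd,Flush
[4] P1: store L1 := 40 | P0:I, P1:M(40), P2:I, P3:I | bus: BusRdX
[5] P2: store L0 := 6 | P0:I, P1:I, P2:M(6), P3:I | bus: BusRdX
[6] P2: store L0 := 75 | P0:I, P1:I, P2:M(75), P3:I | bus: none

memory[L1] = 10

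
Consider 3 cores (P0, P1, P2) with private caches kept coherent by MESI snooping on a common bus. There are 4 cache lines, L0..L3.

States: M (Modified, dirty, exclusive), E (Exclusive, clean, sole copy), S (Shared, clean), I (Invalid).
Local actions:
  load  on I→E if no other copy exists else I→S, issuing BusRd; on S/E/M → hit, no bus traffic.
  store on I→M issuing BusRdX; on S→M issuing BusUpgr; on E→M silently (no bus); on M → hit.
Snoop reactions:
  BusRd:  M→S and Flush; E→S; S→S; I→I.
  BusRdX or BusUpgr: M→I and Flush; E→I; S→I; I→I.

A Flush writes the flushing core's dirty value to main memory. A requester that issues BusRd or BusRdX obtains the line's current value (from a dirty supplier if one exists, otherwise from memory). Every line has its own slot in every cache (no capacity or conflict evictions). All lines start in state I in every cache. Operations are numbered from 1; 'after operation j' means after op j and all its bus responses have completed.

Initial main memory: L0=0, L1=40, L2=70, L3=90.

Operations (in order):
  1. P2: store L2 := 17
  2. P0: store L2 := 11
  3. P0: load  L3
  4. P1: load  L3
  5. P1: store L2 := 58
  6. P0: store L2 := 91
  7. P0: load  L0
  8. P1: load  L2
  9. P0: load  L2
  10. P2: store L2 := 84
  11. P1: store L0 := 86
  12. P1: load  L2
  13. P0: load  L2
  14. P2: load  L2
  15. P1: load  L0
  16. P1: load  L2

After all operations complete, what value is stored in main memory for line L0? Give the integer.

[1] P2: store L2 := 17 | P0:I, P1:I, P2:M(17) | bus: BusRdX
[2] P0: store L2 := 11 | P0:M(11), P1:I, P2:I | bus: BusRdX,Flush
[3] P0: load  L3 | P0:E(90), P1:I, P2:I | bus: BusRd
[4] P1: load  L3 | P0:S(90), P1:S(90), P2:I | bus: BusRd
[5] P1: store L2 := 58 | P0:I, P1:M(58), P2:I | bus: BusRdX,Flush
[6] P0: store L2 := 91 | P0:M(91), P1:I, P2:I | bus: BusRdX,Flush
[7] P0: load  L0 | P0:E(0), P1:I, P2:I | bus: BusRd
[8] P1: load  L2 | P0:S(91), P1:S(91), P2:I | bus: BusRd,Flush
[9] P0: load  L2 | P0:S(91), P1:S(91), P2:I | bus: none
[10] P2: store L2 := 84 | P0:I, P1:I, P2:M(84) | bus: BusRdX
[11] P1: store L0 := 86 | P0:I, P1:M(86), P2:I | bus: BusRdX
[12] P1: load  L2 | P0:I, P1:S(84), P2:S(84) | bus: BusRd,Flush
[13] P0: load  L2 | P0:S(84), P1:S(84), P2:S(84) | bus: BusRd
[14] P2: load  L2 | P0:S(84), P1:S(84), P2:S(84) | bus: none
[15] P1: load  L0 | P0:I, P1:M(86), P2:I | bus: none
[16] P1: load  L2 | P0:S(84), P1:S(84), P2:S(84) | bus: none

memory[L0] = 0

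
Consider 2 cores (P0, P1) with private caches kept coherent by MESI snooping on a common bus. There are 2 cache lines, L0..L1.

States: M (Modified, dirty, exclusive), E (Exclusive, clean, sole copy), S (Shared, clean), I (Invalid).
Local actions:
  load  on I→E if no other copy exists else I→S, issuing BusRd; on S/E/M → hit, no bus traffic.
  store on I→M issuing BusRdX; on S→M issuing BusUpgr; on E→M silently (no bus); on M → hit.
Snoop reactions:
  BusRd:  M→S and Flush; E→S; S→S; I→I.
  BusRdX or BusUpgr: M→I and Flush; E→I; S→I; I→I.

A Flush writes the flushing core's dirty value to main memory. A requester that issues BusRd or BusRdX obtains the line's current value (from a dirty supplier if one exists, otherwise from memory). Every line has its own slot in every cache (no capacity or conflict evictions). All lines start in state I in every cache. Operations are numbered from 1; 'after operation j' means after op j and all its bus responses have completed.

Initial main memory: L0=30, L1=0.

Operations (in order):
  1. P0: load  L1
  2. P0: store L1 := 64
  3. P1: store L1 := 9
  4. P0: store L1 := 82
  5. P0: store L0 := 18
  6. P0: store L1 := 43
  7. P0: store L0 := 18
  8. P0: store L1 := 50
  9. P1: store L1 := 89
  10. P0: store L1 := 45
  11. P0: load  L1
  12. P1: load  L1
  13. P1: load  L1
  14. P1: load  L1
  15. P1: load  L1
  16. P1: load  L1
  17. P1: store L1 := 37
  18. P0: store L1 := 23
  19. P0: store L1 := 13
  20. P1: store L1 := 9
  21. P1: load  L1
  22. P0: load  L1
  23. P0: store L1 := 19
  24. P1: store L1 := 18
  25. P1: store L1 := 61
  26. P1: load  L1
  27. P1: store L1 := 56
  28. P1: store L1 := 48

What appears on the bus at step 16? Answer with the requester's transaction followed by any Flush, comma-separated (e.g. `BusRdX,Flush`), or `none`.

bus = none

1. P0: load  L1  bus=[BusRd]  L1: P0=E P1=I  mem[L1]=0
2. P0: store L1 := 64  bus=[-]  L1: P0=M P1=I  mem[L1]=0
3. P1: store L1 := 9  bus=[BusRdX,Flush]  L1: P0=I P1=M  mem[L1]=64
4. P0: store L1 := 82  bus=[BusRdX,Flush]  L1: P0=M P1=I  mem[L1]=9
5. P0: store L0 := 18  bus=[BusRdX]  L0: P0=M P1=I  mem[L0]=30
6. P0: store L1 := 43  bus=[-]  L1: P0=M P1=I  mem[L1]=9
7. P0: store L0 := 18  bus=[-]  L0: P0=M P1=I  mem[L0]=30
8. P0: store L1 := 50  bus=[-]  L1: P0=M P1=I  mem[L1]=9
9. P1: store L1 := 89  bus=[BusRdX,Flush]  L1: P0=I P1=M  mem[L1]=50
10. P0: store L1 := 45  bus=[BusRdX,Flush]  L1: P0=M P1=I  mem[L1]=89
11. P0: load  L1  bus=[-]  L1: P0=M P1=I  mem[L1]=89
12. P1: load  L1  bus=[BusRd,Flush]  L1: P0=S P1=S  mem[L1]=45
13. P1: load  L1  bus=[-]  L1: P0=S P1=S  mem[L1]=45
14. P1: load  L1  bus=[-]  L1: P0=S P1=S  mem[L1]=45
15. P1: load  L1  bus=[-]  L1: P0=S P1=S  mem[L1]=45
16. P1: load  L1  bus=[-]  L1: P0=S P1=S  mem[L1]=45
17. P1: store L1 := 37  bus=[BusUpgr]  L1: P0=I P1=M  mem[L1]=45
18. P0: store L1 := 23  bus=[BusRdX,Flush]  L1: P0=M P1=I  mem[L1]=37
19. P0: store L1 := 13  bus=[-]  L1: P0=M P1=I  mem[L1]=37
20. P1: store L1 := 9  bus=[BusRdX,Flush]  L1: P0=I P1=M  mem[L1]=13
21. P1: load  L1  bus=[-]  L1: P0=I P1=M  mem[L1]=13
22. P0: load  L1  bus=[BusRd,Flush]  L1: P0=S P1=S  mem[L1]=9
23. P0: store L1 := 19  bus=[BusUpgr]  L1: P0=M P1=I  mem[L1]=9
24. P1: store L1 := 18  bus=[BusRdX,Flush]  L1: P0=I P1=M  mem[L1]=19
25. P1: store L1 := 61  bus=[-]  L1: P0=I P1=M  mem[L1]=19
26. P1: load  L1  bus=[-]  L1: P0=I P1=M  mem[L1]=19
27. P1: store L1 := 56  bus=[-]  L1: P0=I P1=M  mem[L1]=19
28. P1: store L1 := 48  bus=[-]  L1: P0=I P1=M  mem[L1]=19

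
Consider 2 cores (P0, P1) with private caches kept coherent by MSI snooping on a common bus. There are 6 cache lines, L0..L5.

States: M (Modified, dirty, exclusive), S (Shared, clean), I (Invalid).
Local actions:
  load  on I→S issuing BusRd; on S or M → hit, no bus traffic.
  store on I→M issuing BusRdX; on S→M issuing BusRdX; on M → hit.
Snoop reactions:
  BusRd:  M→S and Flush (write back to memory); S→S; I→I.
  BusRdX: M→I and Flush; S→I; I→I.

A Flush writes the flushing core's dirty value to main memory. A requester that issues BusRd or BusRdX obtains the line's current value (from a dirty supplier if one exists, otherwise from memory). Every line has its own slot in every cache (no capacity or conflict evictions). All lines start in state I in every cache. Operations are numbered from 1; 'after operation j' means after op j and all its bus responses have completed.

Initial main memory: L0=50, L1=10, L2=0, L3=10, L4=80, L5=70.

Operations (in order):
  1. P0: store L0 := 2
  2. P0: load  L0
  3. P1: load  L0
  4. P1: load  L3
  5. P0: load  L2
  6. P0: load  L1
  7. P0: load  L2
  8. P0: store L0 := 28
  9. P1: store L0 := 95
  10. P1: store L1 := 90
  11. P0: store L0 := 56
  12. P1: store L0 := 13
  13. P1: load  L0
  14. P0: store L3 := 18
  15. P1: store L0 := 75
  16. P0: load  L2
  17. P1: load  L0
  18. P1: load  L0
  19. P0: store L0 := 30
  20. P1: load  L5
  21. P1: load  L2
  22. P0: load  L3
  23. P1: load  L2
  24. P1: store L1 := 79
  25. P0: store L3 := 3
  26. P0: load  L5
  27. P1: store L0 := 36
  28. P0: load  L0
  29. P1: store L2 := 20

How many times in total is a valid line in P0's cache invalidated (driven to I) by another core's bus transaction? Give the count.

invalidations = 5

step 1: P0: store L0 := 2  ⟶  MI  (L0)  txn=BusRdX  M[L0]=50
step 2: P0: load  L0  ⟶  MI  (L0)  txn=∅  M[L0]=50
step 3: P1: load  L0  ⟶  SS  (L0)  txn=BusRd+Flush  M[L0]=2
step 4: P1: load  L3  ⟶  IS  (L3)  txn=BusRd  M[L3]=10
step 5: P0: load  L2  ⟶  SI  (L2)  txn=BusRd  M[L2]=0
step 6: P0: load  L1  ⟶  SI  (L1)  txn=BusRd  M[L1]=10
step 7: P0: load  L2  ⟶  SI  (L2)  txn=∅  M[L2]=0
step 8: P0: store L0 := 28  ⟶  MI  (L0)  txn=BusRdX  M[L0]=2
step 9: P1: store L0 := 95  ⟶  IM  (L0)  txn=BusRdX+Flush  M[L0]=28
step 10: P1: store L1 := 90  ⟶  IM  (L1)  txn=BusRdX  M[L1]=10
step 11: P0: store L0 := 56  ⟶  MI  (L0)  txn=BusRdX+Flush  M[L0]=95
step 12: P1: store L0 := 13  ⟶  IM  (L0)  txn=BusRdX+Flush  M[L0]=56
step 13: P1: load  L0  ⟶  IM  (L0)  txn=∅  M[L0]=56
step 14: P0: store L3 := 18  ⟶  MI  (L3)  txn=BusRdX  M[L3]=10
step 15: P1: store L0 := 75  ⟶  IM  (L0)  txn=∅  M[L0]=56
step 16: P0: load  L2  ⟶  SI  (L2)  txn=∅  M[L2]=0
step 17: P1: load  L0  ⟶  IM  (L0)  txn=∅  M[L0]=56
step 18: P1: load  L0  ⟶  IM  (L0)  txn=∅  M[L0]=56
step 19: P0: store L0 := 30  ⟶  MI  (L0)  txn=BusRdX+Flush  M[L0]=75
step 20: P1: load  L5  ⟶  IS  (L5)  txn=BusRd  M[L5]=70
step 21: P1: load  L2  ⟶  SS  (L2)  txn=BusRd  M[L2]=0
step 22: P0: load  L3  ⟶  MI  (L3)  txn=∅  M[L3]=10
step 23: P1: load  L2  ⟶  SS  (L2)  txn=∅  M[L2]=0
step 24: P1: store L1 := 79  ⟶  IM  (L1)  txn=∅  M[L1]=10
step 25: P0: store L3 := 3  ⟶  MI  (L3)  txn=∅  M[L3]=10
step 26: P0: load  L5  ⟶  SS  (L5)  txn=BusRd  M[L5]=70
step 27: P1: store L0 := 36  ⟶  IM  (L0)  txn=BusRdX+Flush  M[L0]=30
step 28: P0: load  L0  ⟶  SS  (L0)  txn=BusRd+Flush  M[L0]=36
step 29: P1: store L2 := 20  ⟶  IM  (L2)  txn=BusRdX  M[L2]=0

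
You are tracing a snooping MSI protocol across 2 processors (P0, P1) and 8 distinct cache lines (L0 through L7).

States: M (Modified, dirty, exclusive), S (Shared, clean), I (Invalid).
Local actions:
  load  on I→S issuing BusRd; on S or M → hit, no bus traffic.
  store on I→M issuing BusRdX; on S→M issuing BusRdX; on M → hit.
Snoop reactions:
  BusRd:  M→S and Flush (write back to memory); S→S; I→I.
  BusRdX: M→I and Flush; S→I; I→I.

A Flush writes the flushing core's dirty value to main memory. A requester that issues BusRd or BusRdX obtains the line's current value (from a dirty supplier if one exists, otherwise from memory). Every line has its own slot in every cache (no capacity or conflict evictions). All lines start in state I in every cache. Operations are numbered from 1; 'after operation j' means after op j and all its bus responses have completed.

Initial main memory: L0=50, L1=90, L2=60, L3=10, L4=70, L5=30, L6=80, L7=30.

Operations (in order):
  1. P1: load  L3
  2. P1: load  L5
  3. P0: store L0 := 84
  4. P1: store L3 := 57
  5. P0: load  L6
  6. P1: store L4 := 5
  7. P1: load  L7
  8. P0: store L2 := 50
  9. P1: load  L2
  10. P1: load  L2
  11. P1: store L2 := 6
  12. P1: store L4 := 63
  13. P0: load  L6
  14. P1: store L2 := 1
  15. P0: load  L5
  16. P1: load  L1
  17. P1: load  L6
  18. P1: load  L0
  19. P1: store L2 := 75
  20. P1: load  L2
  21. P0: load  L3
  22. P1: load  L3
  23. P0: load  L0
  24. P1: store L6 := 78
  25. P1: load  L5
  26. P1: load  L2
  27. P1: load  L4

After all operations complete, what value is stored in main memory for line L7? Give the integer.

memory[L7] = 30

1. P1: load  L3  bus=[BusRd]  L3: P0=I P1=S  mem[L3]=10
2. P1: load  L5  bus=[BusRd]  L5: P0=I P1=S  mem[L5]=30
3. P0: store L0 := 84  bus=[BusRdX]  L0: P0=M P1=I  mem[L0]=50
4. P1: store L3 := 57  bus=[BusRdX]  L3: P0=I P1=M  mem[L3]=10
5. P0: load  L6  bus=[BusRd]  L6: P0=S P1=I  mem[L6]=80
6. P1: store L4 := 5  bus=[BusRdX]  L4: P0=I P1=M  mem[L4]=70
7. P1: load  L7  bus=[BusRd]  L7: P0=I P1=S  mem[L7]=30
8. P0: store L2 := 50  bus=[BusRdX]  L2: P0=M P1=I  mem[L2]=60
9. P1: load  L2  bus=[BusRd,Flush]  L2: P0=S P1=S  mem[L2]=50
10. P1: load  L2  bus=[-]  L2: P0=S P1=S  mem[L2]=50
11. P1: store L2 := 6  bus=[BusRdX]  L2: P0=I P1=M  mem[L2]=50
12. P1: store L4 := 63  bus=[-]  L4: P0=I P1=M  mem[L4]=70
13. P0: load  L6  bus=[-]  L6: P0=S P1=I  mem[L6]=80
14. P1: store L2 := 1  bus=[-]  L2: P0=I P1=M  mem[L2]=50
15. P0: load  L5  bus=[BusRd]  L5: P0=S P1=S  mem[L5]=30
16. P1: load  L1  bus=[BusRd]  L1: P0=I P1=S  mem[L1]=90
17. P1: load  L6  bus=[BusRd]  L6: P0=S P1=S  mem[L6]=80
18. P1: load  L0  bus=[BusRd,Flush]  L0: P0=S P1=S  mem[L0]=84
19. P1: store L2 := 75  bus=[-]  L2: P0=I P1=M  mem[L2]=50
20. P1: load  L2  bus=[-]  L2: P0=I P1=M  mem[L2]=50
21. P0: load  L3  bus=[BusRd,Flush]  L3: P0=S P1=S  mem[L3]=57
22. P1: load  L3  bus=[-]  L3: P0=S P1=S  mem[L3]=57
23. P0: load  L0  bus=[-]  L0: P0=S P1=S  mem[L0]=84
24. P1: store L6 := 78  bus=[BusRdX]  L6: P0=I P1=M  mem[L6]=80
25. P1: load  L5  bus=[-]  L5: P0=S P1=S  mem[L5]=30
26. P1: load  L2  bus=[-]  L2: P0=I P1=M  mem[L2]=50
27. P1: load  L4  bus=[-]  L4: P0=I P1=M  mem[L4]=70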